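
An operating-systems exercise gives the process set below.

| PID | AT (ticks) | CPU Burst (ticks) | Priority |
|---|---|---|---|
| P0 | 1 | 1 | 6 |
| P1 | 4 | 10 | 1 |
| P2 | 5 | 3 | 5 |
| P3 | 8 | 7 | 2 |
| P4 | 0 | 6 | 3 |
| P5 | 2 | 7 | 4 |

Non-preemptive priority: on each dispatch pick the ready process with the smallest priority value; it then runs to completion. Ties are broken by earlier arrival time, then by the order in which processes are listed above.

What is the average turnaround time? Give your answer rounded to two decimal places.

Schedule: | P4 0-6 | P1 6-16 | P3 16-23 | P5 23-30 | P2 30-33 | P0 33-34 |
Completion: P0=34  P1=16  P2=33  P3=23  P4=6  P5=30
Turnaround times: P0=33, P1=12, P2=28, P3=15, P4=6, P5=28
Average turnaround = (33+12+28+15+6+28) / 6 = 122/6 = 20.33

20.33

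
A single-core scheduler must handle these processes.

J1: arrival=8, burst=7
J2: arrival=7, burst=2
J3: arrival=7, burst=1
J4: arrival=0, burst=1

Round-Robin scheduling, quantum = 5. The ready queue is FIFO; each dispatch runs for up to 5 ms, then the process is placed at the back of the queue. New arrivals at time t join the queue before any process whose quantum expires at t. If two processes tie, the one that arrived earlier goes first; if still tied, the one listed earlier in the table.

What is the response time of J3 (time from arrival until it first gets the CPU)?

Schedule: | J4 0-1 | idle 1-7 | J2 7-9 | J3 9-10 | J1 10-17 |
Completion: J1=17  J2=9  J3=10  J4=1
Turnaround (C−A): J1=9  J2=2  J3=3  J4=1
Response(J3) = first start − arrival = 9 − 7 = 2

2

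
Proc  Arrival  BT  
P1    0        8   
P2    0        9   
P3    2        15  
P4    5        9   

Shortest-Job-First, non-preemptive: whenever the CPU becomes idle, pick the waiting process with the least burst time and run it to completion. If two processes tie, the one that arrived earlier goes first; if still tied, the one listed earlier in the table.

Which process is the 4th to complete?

P3

Timeline: | P1 0-8 | P2 8-17 | P4 17-26 | P3 26-41 |
Completion: P1=8  P2=17  P3=41  P4=26
Turnaround (C−A): P1=8  P2=17  P3=39  P4=21
Finish order: P1 → P2 → P4 → P3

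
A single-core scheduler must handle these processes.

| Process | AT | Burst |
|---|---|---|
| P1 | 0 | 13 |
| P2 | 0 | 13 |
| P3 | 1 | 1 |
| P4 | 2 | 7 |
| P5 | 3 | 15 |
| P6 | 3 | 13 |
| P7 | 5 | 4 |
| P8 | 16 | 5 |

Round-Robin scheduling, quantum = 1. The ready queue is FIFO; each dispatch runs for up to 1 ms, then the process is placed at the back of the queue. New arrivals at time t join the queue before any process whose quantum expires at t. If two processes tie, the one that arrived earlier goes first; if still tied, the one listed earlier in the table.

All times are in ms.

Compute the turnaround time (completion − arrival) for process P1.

64

Gantt: | P1 0-1 | P2 1-2 | P3 2-3 | P1 3-4 | P4 4-5 | P2 5-6 | P5 6-7 | P6 7-8 | P1 8-9 | P7 9-10 | P4 10-11 | P2 11-12 | P5 12-13 | P6 13-14 | P1 14-15 | P7 15-16 | P4 16-17 | P2 17-18 | P5 18-19 | P6 19-20 | P1 20-21 | P8 21-22 | P7 22-23 | P4 23-24 | P2 24-25 | P5 25-26 | P6 26-27 | P1 27-28 | P8 28-29 | P7 29-30 | P4 30-31 | P2 31-32 | P5 32-33 | P6 33-34 | P1 34-35 | P8 35-36 | P4 36-37 | P2 37-38 | P5 38-39 | P6 39-40 | P1 40-41 | P8 41-42 | P4 42-43 | P2 43-44 | P5 44-45 | P6 45-46 | P1 46-47 | P8 47-48 | P2 48-49 | P5 49-50 | P6 50-51 | P1 51-52 | P2 52-53 | P5 53-54 | P6 54-55 | P1 55-56 | P2 56-57 | P5 57-58 | P6 58-59 | P1 59-60 | P2 60-61 | P5 61-62 | P6 62-63 | P1 63-64 | P2 64-65 | P5 65-66 | P6 66-67 | P5 67-68 | P6 68-69 | P5 69-71 |
Completion: P1=64  P2=65  P3=3  P4=43  P5=71  P6=69  P7=30  P8=48
Turnaround(P1) = completion − arrival = 64 − 0 = 64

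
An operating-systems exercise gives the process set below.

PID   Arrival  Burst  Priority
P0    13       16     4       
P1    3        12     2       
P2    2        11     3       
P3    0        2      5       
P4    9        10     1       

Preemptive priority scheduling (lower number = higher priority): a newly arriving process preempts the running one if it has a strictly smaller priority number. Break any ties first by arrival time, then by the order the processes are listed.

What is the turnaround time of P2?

Schedule: | P3 0-2 | P2 2-3 | P1 3-9 | P4 9-19 | P1 19-25 | P2 25-35 | P0 35-51 |
Completion: P0=51  P1=25  P2=35  P3=2  P4=19
Turnaround(P2) = completion − arrival = 35 − 2 = 33

33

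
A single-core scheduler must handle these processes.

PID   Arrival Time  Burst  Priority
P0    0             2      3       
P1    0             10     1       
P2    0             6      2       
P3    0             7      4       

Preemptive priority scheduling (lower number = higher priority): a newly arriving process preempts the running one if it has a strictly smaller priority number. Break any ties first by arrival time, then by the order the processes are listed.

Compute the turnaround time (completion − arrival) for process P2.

16

Timeline: | P1 0-10 | P2 10-16 | P0 16-18 | P3 18-25 |
Completion: P0=18  P1=10  P2=16  P3=25
Turnaround (C−A): P0=18  P1=10  P2=16  P3=25
Turnaround(P2) = completion − arrival = 16 − 0 = 16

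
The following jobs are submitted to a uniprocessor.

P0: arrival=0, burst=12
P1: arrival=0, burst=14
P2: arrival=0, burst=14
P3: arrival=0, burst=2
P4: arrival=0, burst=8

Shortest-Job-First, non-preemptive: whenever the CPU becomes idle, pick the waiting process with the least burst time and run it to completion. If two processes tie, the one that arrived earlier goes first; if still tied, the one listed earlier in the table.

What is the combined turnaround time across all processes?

Schedule: | P3 0-2 | P4 2-10 | P0 10-22 | P1 22-36 | P2 36-50 |
Completion: P0=22  P1=36  P2=50  P3=2  P4=10
Turnaround (C−A): P0=22  P1=36  P2=50  P3=2  P4=10
Turnaround = completion − arrival: P0=22, P1=36, P2=50, P3=2, P4=10
Total turnaround = 22 + 36 + 50 + 2 + 10 = 120

120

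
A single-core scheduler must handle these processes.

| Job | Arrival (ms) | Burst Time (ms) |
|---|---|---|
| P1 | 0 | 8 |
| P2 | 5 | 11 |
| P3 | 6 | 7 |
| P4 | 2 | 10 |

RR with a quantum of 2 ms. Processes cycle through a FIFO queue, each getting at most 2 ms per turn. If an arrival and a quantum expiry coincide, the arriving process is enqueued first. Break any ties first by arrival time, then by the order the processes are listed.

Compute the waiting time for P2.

20

Timeline: | P1 0-2 | P4 2-4 | P1 4-6 | P4 6-8 | P2 8-10 | P3 10-12 | P1 12-14 | P4 14-16 | P2 16-18 | P3 18-20 | P1 20-22 | P4 22-24 | P2 24-26 | P3 26-28 | P4 28-30 | P2 30-32 | P3 32-33 | P2 33-36 |
Completion: P1=22  P2=36  P3=33  P4=30
Turnaround (C−A): P1=22  P2=31  P3=27  P4=28
Waiting(P2) = turnaround − burst = 31 − 11 = 20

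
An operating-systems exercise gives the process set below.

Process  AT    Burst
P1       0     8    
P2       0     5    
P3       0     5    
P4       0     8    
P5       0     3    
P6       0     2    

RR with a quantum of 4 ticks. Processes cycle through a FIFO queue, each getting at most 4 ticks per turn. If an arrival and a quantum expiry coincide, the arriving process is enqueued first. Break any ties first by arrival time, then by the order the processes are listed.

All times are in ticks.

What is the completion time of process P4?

Timeline: | P1 0-4 | P2 4-8 | P3 8-12 | P4 12-16 | P5 16-19 | P6 19-21 | P1 21-25 | P2 25-26 | P3 26-27 | P4 27-31 |
Completion: P1=25  P2=26  P3=27  P4=31  P5=19  P6=21
Turnaround (C−A): P1=25  P2=26  P3=27  P4=31  P5=19  P6=21

31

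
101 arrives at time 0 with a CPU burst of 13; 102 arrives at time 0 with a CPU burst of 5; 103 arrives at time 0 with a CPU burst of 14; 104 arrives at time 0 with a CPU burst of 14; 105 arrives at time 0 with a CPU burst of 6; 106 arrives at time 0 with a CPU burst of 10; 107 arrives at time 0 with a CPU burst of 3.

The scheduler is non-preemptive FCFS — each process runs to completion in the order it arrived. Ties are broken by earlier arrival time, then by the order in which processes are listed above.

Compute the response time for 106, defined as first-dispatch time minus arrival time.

Schedule: | 101 0-13 | 102 13-18 | 103 18-32 | 104 32-46 | 105 46-52 | 106 52-62 | 107 62-65 |
Completion: 101=13  102=18  103=32  104=46  105=52  106=62  107=65
Turnaround (C−A): 101=13  102=18  103=32  104=46  105=52  106=62  107=65
Response(106) = first start − arrival = 52 − 0 = 52

52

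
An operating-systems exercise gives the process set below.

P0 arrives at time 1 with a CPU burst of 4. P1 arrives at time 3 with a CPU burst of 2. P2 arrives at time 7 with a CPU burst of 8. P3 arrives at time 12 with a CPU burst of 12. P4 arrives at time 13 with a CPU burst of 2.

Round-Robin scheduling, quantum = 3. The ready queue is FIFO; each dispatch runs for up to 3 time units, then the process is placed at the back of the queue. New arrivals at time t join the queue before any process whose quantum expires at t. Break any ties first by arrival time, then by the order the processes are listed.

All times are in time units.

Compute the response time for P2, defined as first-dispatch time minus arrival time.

Timeline: | idle 0-1 | P0 1-4 | P1 4-6 | P0 6-7 | P2 7-13 | P3 13-16 | P4 16-18 | P2 18-20 | P3 20-29 |
Completion: P0=7  P1=6  P2=20  P3=29  P4=18
Response(P2) = first start − arrival = 7 − 7 = 0

0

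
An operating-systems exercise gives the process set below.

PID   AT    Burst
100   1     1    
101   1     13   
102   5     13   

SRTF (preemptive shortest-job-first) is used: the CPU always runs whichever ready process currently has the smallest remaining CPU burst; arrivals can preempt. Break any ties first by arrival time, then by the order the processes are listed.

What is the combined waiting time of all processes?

11

Timeline: | idle 0-1 | 100 1-2 | 101 2-15 | 102 15-28 |
Completion: 100=2  101=15  102=28
Turnaround (C−A): 100=1  101=14  102=23
Waiting = turnaround − burst: 100=0, 101=1, 102=10
Total waiting = 0 + 1 + 10 = 11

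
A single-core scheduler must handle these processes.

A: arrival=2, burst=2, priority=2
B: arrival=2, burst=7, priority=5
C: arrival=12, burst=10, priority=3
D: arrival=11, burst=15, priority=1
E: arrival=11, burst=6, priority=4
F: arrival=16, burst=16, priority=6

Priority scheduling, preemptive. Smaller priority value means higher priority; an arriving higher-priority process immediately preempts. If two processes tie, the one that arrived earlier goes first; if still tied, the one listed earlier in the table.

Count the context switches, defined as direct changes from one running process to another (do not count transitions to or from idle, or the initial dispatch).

5

Schedule: | idle 0-2 | A 2-4 | B 4-11 | D 11-26 | C 26-36 | E 36-42 | F 42-58 |
Completion: A=4  B=11  C=36  D=26  E=42  F=58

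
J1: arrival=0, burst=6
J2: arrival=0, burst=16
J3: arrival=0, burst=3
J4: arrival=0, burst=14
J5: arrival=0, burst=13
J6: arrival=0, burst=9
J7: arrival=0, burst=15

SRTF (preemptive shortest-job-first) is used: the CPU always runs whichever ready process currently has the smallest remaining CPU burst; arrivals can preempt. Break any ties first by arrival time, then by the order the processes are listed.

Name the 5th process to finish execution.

J4

Schedule: | J3 0-3 | J1 3-9 | J6 9-18 | J5 18-31 | J4 31-45 | J7 45-60 | J2 60-76 |
Completion: J1=9  J2=76  J3=3  J4=45  J5=31  J6=18  J7=60
Finish order: J3 → J1 → J6 → J5 → J4 → J7 → J2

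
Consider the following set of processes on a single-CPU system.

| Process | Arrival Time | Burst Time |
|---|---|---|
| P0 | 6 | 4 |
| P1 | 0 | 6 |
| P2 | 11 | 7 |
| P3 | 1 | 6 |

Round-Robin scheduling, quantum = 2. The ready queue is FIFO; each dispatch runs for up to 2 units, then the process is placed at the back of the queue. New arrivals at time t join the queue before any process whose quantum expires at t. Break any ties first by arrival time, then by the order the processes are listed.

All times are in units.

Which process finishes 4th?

P2

Gantt: | P1 0-2 | P3 2-4 | P1 4-6 | P3 6-8 | P0 8-10 | P1 10-12 | P3 12-14 | P0 14-16 | P2 16-23 |
Completion: P0=16  P1=12  P2=23  P3=14
Finish order: P1 → P3 → P0 → P2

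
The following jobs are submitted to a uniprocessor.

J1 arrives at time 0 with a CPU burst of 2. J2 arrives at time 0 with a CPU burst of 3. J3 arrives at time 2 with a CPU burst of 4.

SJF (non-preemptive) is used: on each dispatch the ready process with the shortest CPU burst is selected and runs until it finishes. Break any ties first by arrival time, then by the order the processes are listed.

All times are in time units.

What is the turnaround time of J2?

5

Timeline: | J1 0-2 | J2 2-5 | J3 5-9 |
Completion: J1=2  J2=5  J3=9
Turnaround (C−A): J1=2  J2=5  J3=7
Turnaround(J2) = completion − arrival = 5 − 0 = 5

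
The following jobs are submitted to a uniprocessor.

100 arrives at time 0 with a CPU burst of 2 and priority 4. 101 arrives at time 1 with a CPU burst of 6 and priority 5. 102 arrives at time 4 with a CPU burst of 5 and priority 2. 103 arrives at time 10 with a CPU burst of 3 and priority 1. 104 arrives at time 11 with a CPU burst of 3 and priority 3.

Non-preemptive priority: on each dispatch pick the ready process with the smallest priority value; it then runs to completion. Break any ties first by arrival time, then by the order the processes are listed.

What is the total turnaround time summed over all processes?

Gantt: | 100 0-2 | 101 2-8 | 102 8-13 | 103 13-16 | 104 16-19 |
Completion: 100=2  101=8  102=13  103=16  104=19
Turnaround (C−A): 100=2  101=7  102=9  103=6  104=8
Turnaround = completion − arrival: 100=2, 101=7, 102=9, 103=6, 104=8
Total turnaround = 2 + 7 + 9 + 6 + 8 = 32

32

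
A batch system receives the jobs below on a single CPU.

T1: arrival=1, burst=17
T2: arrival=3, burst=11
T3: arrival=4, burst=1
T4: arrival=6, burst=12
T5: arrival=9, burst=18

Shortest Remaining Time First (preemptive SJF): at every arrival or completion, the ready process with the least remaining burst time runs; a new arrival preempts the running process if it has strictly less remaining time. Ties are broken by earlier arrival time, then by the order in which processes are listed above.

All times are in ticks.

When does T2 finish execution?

15

Schedule: | idle 0-1 | T1 1-3 | T2 3-4 | T3 4-5 | T2 5-15 | T4 15-27 | T1 27-42 | T5 42-60 |
Completion: T1=42  T2=15  T3=5  T4=27  T5=60
Turnaround (C−A): T1=41  T2=12  T3=1  T4=21  T5=51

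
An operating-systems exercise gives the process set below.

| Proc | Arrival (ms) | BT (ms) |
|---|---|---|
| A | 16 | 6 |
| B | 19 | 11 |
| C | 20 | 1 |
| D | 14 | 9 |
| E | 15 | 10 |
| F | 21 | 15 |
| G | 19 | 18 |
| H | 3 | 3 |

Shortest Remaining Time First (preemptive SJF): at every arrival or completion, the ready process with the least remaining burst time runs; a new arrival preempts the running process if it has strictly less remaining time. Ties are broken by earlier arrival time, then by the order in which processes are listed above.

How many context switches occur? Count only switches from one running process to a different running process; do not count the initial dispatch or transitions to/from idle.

8

Gantt: | idle 0-3 | H 3-6 | idle 6-14 | D 14-16 | A 16-20 | C 20-21 | A 21-23 | D 23-30 | E 30-40 | B 40-51 | F 51-66 | G 66-84 |
Completion: A=23  B=51  C=21  D=30  E=40  F=66  G=84  H=6
Turnaround (C−A): A=7  B=32  C=1  D=16  E=25  F=45  G=65  H=3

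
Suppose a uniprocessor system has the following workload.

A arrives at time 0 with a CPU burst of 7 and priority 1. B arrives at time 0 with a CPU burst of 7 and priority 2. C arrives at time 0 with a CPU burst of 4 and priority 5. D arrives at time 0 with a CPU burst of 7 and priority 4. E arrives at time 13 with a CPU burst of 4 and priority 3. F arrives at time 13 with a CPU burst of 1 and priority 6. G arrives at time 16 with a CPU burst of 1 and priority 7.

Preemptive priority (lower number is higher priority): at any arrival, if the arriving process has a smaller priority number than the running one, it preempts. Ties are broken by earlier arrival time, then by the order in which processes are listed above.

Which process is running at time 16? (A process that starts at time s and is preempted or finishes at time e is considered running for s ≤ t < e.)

E

Schedule: | A 0-7 | B 7-14 | E 14-18 | D 18-25 | C 25-29 | F 29-30 | G 30-31 |
Completion: A=7  B=14  C=29  D=25  E=18  F=30  G=31
Turnaround (C−A): A=7  B=14  C=29  D=25  E=5  F=17  G=15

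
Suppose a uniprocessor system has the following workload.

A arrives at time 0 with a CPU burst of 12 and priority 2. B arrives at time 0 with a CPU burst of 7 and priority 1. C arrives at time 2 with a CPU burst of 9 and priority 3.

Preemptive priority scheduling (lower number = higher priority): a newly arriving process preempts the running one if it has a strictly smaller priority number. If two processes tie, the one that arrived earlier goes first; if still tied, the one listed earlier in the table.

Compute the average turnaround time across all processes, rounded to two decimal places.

17.33

Schedule: | B 0-7 | A 7-19 | C 19-28 |
Completion: A=19  B=7  C=28
Turnaround (C−A): A=19  B=7  C=26
Turnaround times: A=19, B=7, C=26
Average turnaround = (19+7+26) / 3 = 52/3 = 17.33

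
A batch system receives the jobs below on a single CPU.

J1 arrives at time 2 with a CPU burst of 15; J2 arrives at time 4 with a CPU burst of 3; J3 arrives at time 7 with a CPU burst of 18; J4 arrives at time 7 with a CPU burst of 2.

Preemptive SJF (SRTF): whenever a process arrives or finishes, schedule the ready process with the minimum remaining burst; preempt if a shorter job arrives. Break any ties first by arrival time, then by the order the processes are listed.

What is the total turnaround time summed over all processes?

58

Timeline: | idle 0-2 | J1 2-4 | J2 4-7 | J4 7-9 | J1 9-22 | J3 22-40 |
Completion: J1=22  J2=7  J3=40  J4=9
Turnaround = completion − arrival: J1=20, J2=3, J3=33, J4=2
Total turnaround = 20 + 3 + 33 + 2 = 58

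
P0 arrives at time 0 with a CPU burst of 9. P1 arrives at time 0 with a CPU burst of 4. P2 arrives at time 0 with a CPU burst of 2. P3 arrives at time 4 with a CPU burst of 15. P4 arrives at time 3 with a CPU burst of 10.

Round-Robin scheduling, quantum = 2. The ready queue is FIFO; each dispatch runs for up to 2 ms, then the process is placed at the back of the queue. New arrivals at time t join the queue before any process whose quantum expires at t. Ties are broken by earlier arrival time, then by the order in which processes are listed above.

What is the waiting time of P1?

Schedule: | P0 0-2 | P1 2-4 | P2 4-6 | P0 6-8 | P4 8-10 | P3 10-12 | P1 12-14 | P0 14-16 | P4 16-18 | P3 18-20 | P0 20-22 | P4 22-24 | P3 24-26 | P0 26-27 | P4 27-29 | P3 29-31 | P4 31-33 | P3 33-40 |
Completion: P0=27  P1=14  P2=6  P3=40  P4=33
Turnaround (C−A): P0=27  P1=14  P2=6  P3=36  P4=30
Waiting(P1) = turnaround − burst = 14 − 4 = 10

10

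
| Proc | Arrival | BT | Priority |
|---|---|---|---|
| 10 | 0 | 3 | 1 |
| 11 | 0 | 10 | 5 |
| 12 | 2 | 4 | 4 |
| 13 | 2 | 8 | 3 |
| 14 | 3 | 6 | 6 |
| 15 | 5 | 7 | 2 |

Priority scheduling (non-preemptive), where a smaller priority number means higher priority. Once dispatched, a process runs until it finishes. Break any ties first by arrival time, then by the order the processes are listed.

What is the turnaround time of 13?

Gantt: | 10 0-3 | 13 3-11 | 15 11-18 | 12 18-22 | 11 22-32 | 14 32-38 |
Completion: 10=3  11=32  12=22  13=11  14=38  15=18
Turnaround (C−A): 10=3  11=32  12=20  13=9  14=35  15=13
Turnaround(13) = completion − arrival = 11 − 2 = 9

9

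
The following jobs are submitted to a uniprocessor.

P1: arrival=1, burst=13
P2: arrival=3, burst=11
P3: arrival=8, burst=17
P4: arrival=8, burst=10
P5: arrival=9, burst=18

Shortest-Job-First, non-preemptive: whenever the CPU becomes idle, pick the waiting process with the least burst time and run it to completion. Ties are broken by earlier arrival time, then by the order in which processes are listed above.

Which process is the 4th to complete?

P3

Gantt: | idle 0-1 | P1 1-14 | P4 14-24 | P2 24-35 | P3 35-52 | P5 52-70 |
Completion: P1=14  P2=35  P3=52  P4=24  P5=70
Turnaround (C−A): P1=13  P2=32  P3=44  P4=16  P5=61
Finish order: P1 → P4 → P2 → P3 → P5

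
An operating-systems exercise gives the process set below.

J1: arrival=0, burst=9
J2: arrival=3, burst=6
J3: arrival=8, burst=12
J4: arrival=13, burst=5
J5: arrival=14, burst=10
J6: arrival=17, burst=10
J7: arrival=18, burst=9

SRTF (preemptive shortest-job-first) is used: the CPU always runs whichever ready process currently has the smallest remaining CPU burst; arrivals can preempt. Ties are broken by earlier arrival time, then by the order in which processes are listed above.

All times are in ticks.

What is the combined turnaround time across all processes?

149

Timeline: | J1 0-9 | J2 9-15 | J4 15-20 | J7 20-29 | J5 29-39 | J6 39-49 | J3 49-61 |
Completion: J1=9  J2=15  J3=61  J4=20  J5=39  J6=49  J7=29
Turnaround (C−A): J1=9  J2=12  J3=53  J4=7  J5=25  J6=32  J7=11
Turnaround = completion − arrival: J1=9, J2=12, J3=53, J4=7, J5=25, J6=32, J7=11
Total turnaround = 9 + 12 + 53 + 7 + 25 + 32 + 11 = 149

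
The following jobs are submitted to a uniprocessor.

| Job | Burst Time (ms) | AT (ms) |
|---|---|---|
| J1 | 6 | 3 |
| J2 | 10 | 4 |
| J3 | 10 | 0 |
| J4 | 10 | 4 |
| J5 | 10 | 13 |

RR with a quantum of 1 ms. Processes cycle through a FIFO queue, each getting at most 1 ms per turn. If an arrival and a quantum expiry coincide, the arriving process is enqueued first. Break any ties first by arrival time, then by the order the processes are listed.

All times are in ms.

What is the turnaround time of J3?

Schedule: | J3 0-3 | J1 3-4 | J3 4-5 | J2 5-6 | J4 6-7 | J1 7-8 | J3 8-9 | J2 9-10 | J4 10-11 | J1 11-12 | J3 12-13 | J2 13-14 | J4 14-15 | J1 15-16 | J5 16-17 | J3 17-18 | J2 18-19 | J4 19-20 | J1 20-21 | J5 21-22 | J3 22-23 | J2 23-24 | J4 24-25 | J1 25-26 | J5 26-27 | J3 27-28 | J2 28-29 | J4 29-30 | J5 30-31 | J3 31-32 | J2 32-33 | J4 33-34 | J5 34-35 | J2 35-36 | J4 36-37 | J5 37-38 | J2 38-39 | J4 39-40 | J5 40-41 | J2 41-42 | J4 42-43 | J5 43-46 |
Completion: J1=26  J2=42  J3=32  J4=43  J5=46
Turnaround (C−A): J1=23  J2=38  J3=32  J4=39  J5=33
Turnaround(J3) = completion − arrival = 32 − 0 = 32

32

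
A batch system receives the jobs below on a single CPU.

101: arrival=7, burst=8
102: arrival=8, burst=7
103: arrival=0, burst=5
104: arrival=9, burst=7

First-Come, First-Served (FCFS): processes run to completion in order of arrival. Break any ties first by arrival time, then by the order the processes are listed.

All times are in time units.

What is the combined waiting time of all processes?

Timeline: | 103 0-5 | idle 5-7 | 101 7-15 | 102 15-22 | 104 22-29 |
Completion: 101=15  102=22  103=5  104=29
Turnaround (C−A): 101=8  102=14  103=5  104=20
Waiting = turnaround − burst: 101=0, 102=7, 103=0, 104=13
Total waiting = 0 + 7 + 0 + 13 = 20

20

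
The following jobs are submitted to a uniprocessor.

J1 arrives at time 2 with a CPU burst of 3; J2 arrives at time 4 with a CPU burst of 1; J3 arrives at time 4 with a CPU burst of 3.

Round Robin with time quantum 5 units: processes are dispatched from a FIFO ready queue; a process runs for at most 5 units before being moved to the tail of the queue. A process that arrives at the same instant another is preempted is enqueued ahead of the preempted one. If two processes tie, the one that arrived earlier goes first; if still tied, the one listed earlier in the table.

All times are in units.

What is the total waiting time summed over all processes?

Schedule: | idle 0-2 | J1 2-5 | J2 5-6 | J3 6-9 |
Completion: J1=5  J2=6  J3=9
Turnaround (C−A): J1=3  J2=2  J3=5
Waiting = turnaround − burst: J1=0, J2=1, J3=2
Total waiting = 0 + 1 + 2 = 3

3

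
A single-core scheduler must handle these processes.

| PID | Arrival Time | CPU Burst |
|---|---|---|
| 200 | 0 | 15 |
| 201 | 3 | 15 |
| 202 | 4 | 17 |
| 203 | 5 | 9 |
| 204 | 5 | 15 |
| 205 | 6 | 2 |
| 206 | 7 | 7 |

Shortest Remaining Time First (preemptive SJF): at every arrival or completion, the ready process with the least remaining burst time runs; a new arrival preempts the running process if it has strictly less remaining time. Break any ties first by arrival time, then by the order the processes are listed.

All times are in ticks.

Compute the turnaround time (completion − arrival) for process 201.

Gantt: | 200 0-5 | 203 5-6 | 205 6-8 | 206 8-15 | 203 15-23 | 200 23-33 | 201 33-48 | 204 48-63 | 202 63-80 |
Completion: 200=33  201=48  202=80  203=23  204=63  205=8  206=15
Turnaround(201) = completion − arrival = 48 − 3 = 45

45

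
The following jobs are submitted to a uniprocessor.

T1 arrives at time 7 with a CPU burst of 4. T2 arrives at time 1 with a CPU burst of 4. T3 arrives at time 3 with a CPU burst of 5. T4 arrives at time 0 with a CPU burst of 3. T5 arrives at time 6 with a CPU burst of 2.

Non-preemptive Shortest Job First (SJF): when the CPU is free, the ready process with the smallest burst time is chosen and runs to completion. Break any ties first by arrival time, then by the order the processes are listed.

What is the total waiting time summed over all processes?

15

Gantt: | T4 0-3 | T2 3-7 | T5 7-9 | T1 9-13 | T3 13-18 |
Completion: T1=13  T2=7  T3=18  T4=3  T5=9
Turnaround (C−A): T1=6  T2=6  T3=15  T4=3  T5=3
Waiting = turnaround − burst: T1=2, T2=2, T3=10, T4=0, T5=1
Total waiting = 2 + 2 + 10 + 0 + 1 = 15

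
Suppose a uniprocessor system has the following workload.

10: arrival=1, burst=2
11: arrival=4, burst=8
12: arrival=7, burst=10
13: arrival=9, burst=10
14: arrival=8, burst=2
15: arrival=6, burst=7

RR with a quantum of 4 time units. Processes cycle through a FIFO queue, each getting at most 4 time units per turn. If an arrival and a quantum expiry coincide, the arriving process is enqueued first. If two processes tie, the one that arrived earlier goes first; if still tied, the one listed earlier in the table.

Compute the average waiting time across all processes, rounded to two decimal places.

Timeline: | idle 0-1 | 10 1-3 | idle 3-4 | 11 4-8 | 15 8-12 | 12 12-16 | 14 16-18 | 11 18-22 | 13 22-26 | 15 26-29 | 12 29-33 | 13 33-37 | 12 37-39 | 13 39-41 |
Completion: 10=3  11=22  12=39  13=41  14=18  15=29
Turnaround (C−A): 10=2  11=18  12=32  13=32  14=10  15=23
Waiting times: 10=0, 11=10, 12=22, 13=22, 14=8, 15=16
Average waiting = (0+10+22+22+8+16) / 6 = 78/6 = 13.00

13.00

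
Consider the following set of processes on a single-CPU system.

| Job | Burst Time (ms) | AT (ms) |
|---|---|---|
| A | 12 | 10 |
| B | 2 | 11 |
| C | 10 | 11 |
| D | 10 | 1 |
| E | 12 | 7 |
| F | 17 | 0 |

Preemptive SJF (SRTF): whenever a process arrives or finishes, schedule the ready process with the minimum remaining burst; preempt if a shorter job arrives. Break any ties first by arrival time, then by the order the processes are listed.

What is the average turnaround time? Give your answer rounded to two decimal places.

25.33

Timeline: | F 0-1 | D 1-11 | B 11-13 | C 13-23 | E 23-35 | A 35-47 | F 47-63 |
Completion: A=47  B=13  C=23  D=11  E=35  F=63
Turnaround (C−A): A=37  B=2  C=12  D=10  E=28  F=63
Turnaround times: A=37, B=2, C=12, D=10, E=28, F=63
Average turnaround = (37+2+12+10+28+63) / 6 = 152/6 = 25.33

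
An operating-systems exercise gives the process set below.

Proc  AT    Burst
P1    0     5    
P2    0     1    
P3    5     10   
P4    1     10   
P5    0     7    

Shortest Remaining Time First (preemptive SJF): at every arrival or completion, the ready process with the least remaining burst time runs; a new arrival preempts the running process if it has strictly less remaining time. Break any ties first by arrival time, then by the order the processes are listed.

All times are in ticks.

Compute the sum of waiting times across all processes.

37

Schedule: | P2 0-1 | P1 1-6 | P5 6-13 | P4 13-23 | P3 23-33 |
Completion: P1=6  P2=1  P3=33  P4=23  P5=13
Turnaround (C−A): P1=6  P2=1  P3=28  P4=22  P5=13
Waiting = turnaround − burst: P1=1, P2=0, P3=18, P4=12, P5=6
Total waiting = 1 + 0 + 18 + 12 + 6 = 37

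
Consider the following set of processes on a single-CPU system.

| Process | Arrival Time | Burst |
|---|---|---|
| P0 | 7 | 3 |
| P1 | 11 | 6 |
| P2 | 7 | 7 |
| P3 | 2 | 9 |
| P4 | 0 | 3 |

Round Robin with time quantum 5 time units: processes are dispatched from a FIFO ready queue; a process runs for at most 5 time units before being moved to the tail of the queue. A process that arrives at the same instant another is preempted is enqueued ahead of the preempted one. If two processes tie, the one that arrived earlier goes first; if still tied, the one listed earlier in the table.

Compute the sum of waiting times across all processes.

34

Timeline: | P4 0-3 | P3 3-8 | P0 8-11 | P2 11-16 | P3 16-20 | P1 20-25 | P2 25-27 | P1 27-28 |
Completion: P0=11  P1=28  P2=27  P3=20  P4=3
Turnaround (C−A): P0=4  P1=17  P2=20  P3=18  P4=3
Waiting = turnaround − burst: P0=1, P1=11, P2=13, P3=9, P4=0
Total waiting = 1 + 11 + 13 + 9 + 0 = 34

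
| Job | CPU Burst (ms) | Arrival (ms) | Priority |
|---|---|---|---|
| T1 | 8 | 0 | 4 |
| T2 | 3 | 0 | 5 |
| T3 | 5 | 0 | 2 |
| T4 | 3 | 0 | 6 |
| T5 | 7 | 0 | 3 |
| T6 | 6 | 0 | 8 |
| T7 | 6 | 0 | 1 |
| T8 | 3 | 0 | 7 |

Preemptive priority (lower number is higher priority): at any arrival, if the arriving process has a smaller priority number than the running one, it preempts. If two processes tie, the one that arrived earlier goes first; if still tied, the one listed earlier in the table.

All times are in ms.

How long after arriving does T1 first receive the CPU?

18

Timeline: | T7 0-6 | T3 6-11 | T5 11-18 | T1 18-26 | T2 26-29 | T4 29-32 | T8 32-35 | T6 35-41 |
Completion: T1=26  T2=29  T3=11  T4=32  T5=18  T6=41  T7=6  T8=35
Turnaround (C−A): T1=26  T2=29  T3=11  T4=32  T5=18  T6=41  T7=6  T8=35
Response(T1) = first start − arrival = 18 − 0 = 18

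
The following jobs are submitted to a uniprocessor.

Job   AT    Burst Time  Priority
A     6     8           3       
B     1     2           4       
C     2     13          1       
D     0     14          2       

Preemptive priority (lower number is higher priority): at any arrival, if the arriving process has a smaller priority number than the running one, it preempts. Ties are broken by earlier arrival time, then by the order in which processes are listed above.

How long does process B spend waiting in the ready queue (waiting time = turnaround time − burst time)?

Gantt: | D 0-2 | C 2-15 | D 15-27 | A 27-35 | B 35-37 |
Completion: A=35  B=37  C=15  D=27
Waiting(B) = turnaround − burst = 36 − 2 = 34

34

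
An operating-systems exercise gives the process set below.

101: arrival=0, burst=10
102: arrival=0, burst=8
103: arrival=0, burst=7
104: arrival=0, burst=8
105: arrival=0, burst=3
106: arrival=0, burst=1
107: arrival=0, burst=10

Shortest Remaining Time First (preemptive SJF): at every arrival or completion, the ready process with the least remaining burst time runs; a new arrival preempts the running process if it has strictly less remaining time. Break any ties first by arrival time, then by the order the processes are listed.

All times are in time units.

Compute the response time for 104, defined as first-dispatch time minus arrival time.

Timeline: | 106 0-1 | 105 1-4 | 103 4-11 | 102 11-19 | 104 19-27 | 101 27-37 | 107 37-47 |
Completion: 101=37  102=19  103=11  104=27  105=4  106=1  107=47
Response(104) = first start − arrival = 19 − 0 = 19

19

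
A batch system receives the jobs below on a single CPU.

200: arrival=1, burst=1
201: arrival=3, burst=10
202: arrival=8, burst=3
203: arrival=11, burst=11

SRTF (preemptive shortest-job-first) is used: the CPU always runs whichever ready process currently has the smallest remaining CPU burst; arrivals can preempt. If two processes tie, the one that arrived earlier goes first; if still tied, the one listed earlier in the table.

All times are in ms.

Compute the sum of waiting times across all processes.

Gantt: | idle 0-1 | 200 1-2 | idle 2-3 | 201 3-8 | 202 8-11 | 201 11-16 | 203 16-27 |
Completion: 200=2  201=16  202=11  203=27
Waiting = turnaround − burst: 200=0, 201=3, 202=0, 203=5
Total waiting = 0 + 3 + 0 + 5 = 8

8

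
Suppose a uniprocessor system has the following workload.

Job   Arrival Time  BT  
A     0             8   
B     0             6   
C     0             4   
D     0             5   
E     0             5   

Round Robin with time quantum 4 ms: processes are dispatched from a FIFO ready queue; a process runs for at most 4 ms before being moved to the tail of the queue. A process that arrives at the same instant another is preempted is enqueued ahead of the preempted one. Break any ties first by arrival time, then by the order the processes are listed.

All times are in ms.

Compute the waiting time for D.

Schedule: | A 0-4 | B 4-8 | C 8-12 | D 12-16 | E 16-20 | A 20-24 | B 24-26 | D 26-27 | E 27-28 |
Completion: A=24  B=26  C=12  D=27  E=28
Waiting(D) = turnaround − burst = 27 − 5 = 22

22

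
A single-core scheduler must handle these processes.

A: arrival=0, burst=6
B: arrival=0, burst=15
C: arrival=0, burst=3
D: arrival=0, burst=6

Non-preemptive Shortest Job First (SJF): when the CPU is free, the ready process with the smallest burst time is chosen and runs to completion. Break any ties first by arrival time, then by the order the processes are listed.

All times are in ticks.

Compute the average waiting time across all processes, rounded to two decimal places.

6.75

Timeline: | C 0-3 | A 3-9 | D 9-15 | B 15-30 |
Completion: A=9  B=30  C=3  D=15
Waiting times: A=3, B=15, C=0, D=9
Average waiting = (3+15+0+9) / 4 = 27/4 = 6.75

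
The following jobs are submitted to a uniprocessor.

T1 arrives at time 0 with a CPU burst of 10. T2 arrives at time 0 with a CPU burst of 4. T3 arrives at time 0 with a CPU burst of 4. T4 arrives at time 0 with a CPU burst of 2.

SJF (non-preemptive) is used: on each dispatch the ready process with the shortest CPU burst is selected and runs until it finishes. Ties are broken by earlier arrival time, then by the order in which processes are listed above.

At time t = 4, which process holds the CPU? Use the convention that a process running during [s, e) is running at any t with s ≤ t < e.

T2

Gantt: | T4 0-2 | T2 2-6 | T3 6-10 | T1 10-20 |
Completion: T1=20  T2=6  T3=10  T4=2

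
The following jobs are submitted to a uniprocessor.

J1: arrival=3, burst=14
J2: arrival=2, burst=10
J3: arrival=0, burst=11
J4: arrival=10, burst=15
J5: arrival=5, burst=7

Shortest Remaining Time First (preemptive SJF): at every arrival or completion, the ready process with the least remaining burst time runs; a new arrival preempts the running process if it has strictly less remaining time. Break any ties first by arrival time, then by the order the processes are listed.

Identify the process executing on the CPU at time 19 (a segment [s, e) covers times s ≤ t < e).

J2

Schedule: | J3 0-11 | J5 11-18 | J2 18-28 | J1 28-42 | J4 42-57 |
Completion: J1=42  J2=28  J3=11  J4=57  J5=18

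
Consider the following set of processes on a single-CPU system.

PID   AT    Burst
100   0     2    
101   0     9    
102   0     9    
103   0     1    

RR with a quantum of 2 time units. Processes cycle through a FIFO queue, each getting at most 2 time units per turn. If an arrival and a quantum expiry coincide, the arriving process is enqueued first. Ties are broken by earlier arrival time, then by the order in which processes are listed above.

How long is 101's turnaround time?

Timeline: | 100 0-2 | 101 2-4 | 102 4-6 | 103 6-7 | 101 7-9 | 102 9-11 | 101 11-13 | 102 13-15 | 101 15-17 | 102 17-19 | 101 19-20 | 102 20-21 |
Completion: 100=2  101=20  102=21  103=7
Turnaround(101) = completion − arrival = 20 − 0 = 20

20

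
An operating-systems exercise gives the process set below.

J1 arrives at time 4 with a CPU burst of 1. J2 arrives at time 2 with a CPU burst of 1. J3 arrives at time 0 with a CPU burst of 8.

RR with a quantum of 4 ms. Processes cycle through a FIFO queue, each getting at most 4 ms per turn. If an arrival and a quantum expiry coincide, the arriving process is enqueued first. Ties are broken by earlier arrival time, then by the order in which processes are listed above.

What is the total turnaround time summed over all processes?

15

Gantt: | J3 0-4 | J2 4-5 | J1 5-6 | J3 6-10 |
Completion: J1=6  J2=5  J3=10
Turnaround = completion − arrival: J1=2, J2=3, J3=10
Total turnaround = 2 + 3 + 10 = 15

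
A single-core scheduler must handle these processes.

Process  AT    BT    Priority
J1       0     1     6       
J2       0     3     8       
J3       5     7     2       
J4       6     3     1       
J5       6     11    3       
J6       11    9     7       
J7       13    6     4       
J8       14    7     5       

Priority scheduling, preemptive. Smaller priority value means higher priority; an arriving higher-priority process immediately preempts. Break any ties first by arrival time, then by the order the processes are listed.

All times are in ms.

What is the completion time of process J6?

Schedule: | J1 0-1 | J2 1-4 | idle 4-5 | J3 5-6 | J4 6-9 | J3 9-15 | J5 15-26 | J7 26-32 | J8 32-39 | J6 39-48 |
Completion: J1=1  J2=4  J3=15  J4=9  J5=26  J6=48  J7=32  J8=39

48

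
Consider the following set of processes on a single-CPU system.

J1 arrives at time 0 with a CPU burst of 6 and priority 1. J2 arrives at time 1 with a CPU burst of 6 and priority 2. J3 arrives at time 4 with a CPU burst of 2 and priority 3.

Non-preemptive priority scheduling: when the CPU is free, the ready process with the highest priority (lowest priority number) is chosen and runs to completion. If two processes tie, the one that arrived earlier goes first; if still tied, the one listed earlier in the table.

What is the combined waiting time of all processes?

Gantt: | J1 0-6 | J2 6-12 | J3 12-14 |
Completion: J1=6  J2=12  J3=14
Waiting = turnaround − burst: J1=0, J2=5, J3=8
Total waiting = 0 + 5 + 8 = 13

13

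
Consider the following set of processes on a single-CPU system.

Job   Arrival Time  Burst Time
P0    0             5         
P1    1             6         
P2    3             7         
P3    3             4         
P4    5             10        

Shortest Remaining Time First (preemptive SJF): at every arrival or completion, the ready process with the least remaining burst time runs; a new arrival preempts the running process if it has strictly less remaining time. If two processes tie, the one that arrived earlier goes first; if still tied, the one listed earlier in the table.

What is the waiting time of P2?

Timeline: | P0 0-5 | P3 5-9 | P1 9-15 | P2 15-22 | P4 22-32 |
Completion: P0=5  P1=15  P2=22  P3=9  P4=32
Waiting(P2) = turnaround − burst = 19 − 7 = 12

12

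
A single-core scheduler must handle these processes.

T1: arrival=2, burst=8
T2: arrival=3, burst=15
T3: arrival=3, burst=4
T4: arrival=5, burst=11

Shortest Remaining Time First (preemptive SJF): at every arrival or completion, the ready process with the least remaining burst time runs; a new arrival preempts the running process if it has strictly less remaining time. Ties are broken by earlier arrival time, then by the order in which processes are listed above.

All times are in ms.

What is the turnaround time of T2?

37

Timeline: | idle 0-2 | T1 2-3 | T3 3-7 | T1 7-14 | T4 14-25 | T2 25-40 |
Completion: T1=14  T2=40  T3=7  T4=25
Turnaround (C−A): T1=12  T2=37  T3=4  T4=20
Turnaround(T2) = completion − arrival = 40 − 3 = 37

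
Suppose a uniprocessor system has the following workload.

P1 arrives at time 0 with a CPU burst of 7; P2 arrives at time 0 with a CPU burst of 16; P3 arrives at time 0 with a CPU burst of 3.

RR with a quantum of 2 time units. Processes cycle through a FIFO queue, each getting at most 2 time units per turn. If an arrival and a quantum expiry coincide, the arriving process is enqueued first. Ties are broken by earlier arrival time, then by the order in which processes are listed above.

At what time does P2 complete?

26

Schedule: | P1 0-2 | P2 2-4 | P3 4-6 | P1 6-8 | P2 8-10 | P3 10-11 | P1 11-13 | P2 13-15 | P1 15-16 | P2 16-26 |
Completion: P1=16  P2=26  P3=11
Turnaround (C−A): P1=16  P2=26  P3=11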